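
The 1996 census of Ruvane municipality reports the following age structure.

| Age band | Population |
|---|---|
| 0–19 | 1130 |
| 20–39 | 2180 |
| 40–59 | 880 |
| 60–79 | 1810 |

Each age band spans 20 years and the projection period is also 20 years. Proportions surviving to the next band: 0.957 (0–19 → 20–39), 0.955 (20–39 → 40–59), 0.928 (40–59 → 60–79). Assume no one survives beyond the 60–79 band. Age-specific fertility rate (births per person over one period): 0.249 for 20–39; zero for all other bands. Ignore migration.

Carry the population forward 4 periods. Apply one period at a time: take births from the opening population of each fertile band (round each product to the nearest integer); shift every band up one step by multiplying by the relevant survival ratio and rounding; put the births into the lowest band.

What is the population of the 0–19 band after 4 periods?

64

[period 1]
Births: 2180 × 0.249 = 543
20–39: 1130 × 0.957 = 1081
40–59: 2180 × 0.955 = 2082
60–79: 880 × 0.928 = 817
Giving 543 / 1081 / 2082 / 817.
[period 2]
Births: 1081 × 0.249 = 269
20–39: 543 × 0.957 = 520
40–59: 1081 × 0.955 = 1032
60–79: 2082 × 0.928 = 1932
Giving 269 / 520 / 1032 / 1932.
[period 3]
Births: 520 × 0.249 = 129
20–39: 269 × 0.957 = 257
40–59: 520 × 0.955 = 497
60–79: 1032 × 0.928 = 958
Giving 129 / 257 / 497 / 958.
[period 4]
Births: 257 × 0.249 = 64
20–39: 129 × 0.957 = 123
40–59: 257 × 0.955 = 245
60–79: 497 × 0.928 = 461
Giving 64 / 123 / 245 / 461.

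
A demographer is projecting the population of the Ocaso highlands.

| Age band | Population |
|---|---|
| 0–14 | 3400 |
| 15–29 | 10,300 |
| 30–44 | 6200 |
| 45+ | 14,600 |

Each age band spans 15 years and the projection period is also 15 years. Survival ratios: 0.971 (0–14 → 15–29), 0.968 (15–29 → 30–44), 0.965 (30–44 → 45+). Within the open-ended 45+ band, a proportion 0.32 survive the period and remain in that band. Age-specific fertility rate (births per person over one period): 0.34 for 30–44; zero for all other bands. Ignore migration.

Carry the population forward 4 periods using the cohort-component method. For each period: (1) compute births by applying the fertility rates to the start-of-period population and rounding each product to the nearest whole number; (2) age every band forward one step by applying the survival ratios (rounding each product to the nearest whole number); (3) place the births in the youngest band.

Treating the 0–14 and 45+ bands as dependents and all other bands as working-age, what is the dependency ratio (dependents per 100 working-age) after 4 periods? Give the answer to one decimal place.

115.7

Numbering the groups 1..4 from youngest to oldest:
[period 1]
Births: 6200 × 0.34 = 2108
Group 2: 3400 × 0.971 = 3301
Group 3: 10300 × 0.968 = 9970
Group 4: 6200 × 0.965 + 14600 × 0.32 = 5983 + 4672 = 10655
→ [2108, 3301, 9970, 10655]
[period 2]
Births: 9970 × 0.34 = 3390
Group 2: 2108 × 0.971 = 2047
Group 3: 3301 × 0.968 = 3195
Group 4: 9970 × 0.965 + 10655 × 0.32 = 9621 + 3410 = 13031
→ [3390, 2047, 3195, 13031]
[period 3]
Births: 3195 × 0.34 = 1086
Group 2: 3390 × 0.971 = 3292
Group 3: 2047 × 0.968 = 1981
Group 4: 3195 × 0.965 + 13031 × 0.32 = 3083 + 4170 = 7253
→ [1086, 3292, 1981, 7253]
[period 4]
Births: 1981 × 0.34 = 674
Group 2: 1086 × 0.971 = 1055
Group 3: 3292 × 0.968 = 3187
Group 4: 1981 × 0.965 + 7253 × 0.32 = 1912 + 2321 = 4233
→ [674, 1055, 3187, 4233]
Dependents (band 0–14 + band 45+) = 674 + 4233 = 4907; working-age = 4242; ratio = 4907/4242 × 100 = 115.7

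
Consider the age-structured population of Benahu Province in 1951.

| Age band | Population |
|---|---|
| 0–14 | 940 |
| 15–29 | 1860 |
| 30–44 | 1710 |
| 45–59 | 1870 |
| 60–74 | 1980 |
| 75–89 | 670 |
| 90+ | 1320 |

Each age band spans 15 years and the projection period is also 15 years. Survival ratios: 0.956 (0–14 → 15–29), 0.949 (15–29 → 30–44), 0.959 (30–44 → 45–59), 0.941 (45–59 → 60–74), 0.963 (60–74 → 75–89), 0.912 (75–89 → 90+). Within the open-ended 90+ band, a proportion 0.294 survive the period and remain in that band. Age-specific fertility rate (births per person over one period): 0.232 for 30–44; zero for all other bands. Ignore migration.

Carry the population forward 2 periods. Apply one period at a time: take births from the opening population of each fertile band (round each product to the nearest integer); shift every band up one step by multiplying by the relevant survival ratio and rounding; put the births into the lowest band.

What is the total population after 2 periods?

Let band 1 be 0–14 through band 7 = 90+.
Period 1.
Births: 1710 * 0.232 = 397
Band 2: 940 * 0.956 = 899
Band 3: 1860 * 0.949 = 1765
Band 4: 1710 * 0.959 = 1640
Band 5: 1870 * 0.941 = 1760
Band 6: 1980 * 0.963 = 1907
Band 7: 670 * 0.912 + 1320 * 0.294 = 611 + 388 = 999
Giving 397 / 899 / 1765 / 1640 / 1760 / 1907 / 999.
Period 2.
Births: 1765 * 0.232 = 409
Band 2: 397 * 0.956 = 380
Band 3: 899 * 0.949 = 853
Band 4: 1765 * 0.959 = 1693
Band 5: 1640 * 0.941 = 1543
Band 6: 1760 * 0.963 = 1695
Band 7: 1907 * 0.912 + 999 * 0.294 = 1739 + 294 = 2033
Giving 409 / 380 / 853 / 1693 / 1543 / 1695 / 2033.
Total after period 2: 409 + 380 + 853 + 1693 + 1543 + 1695 + 2033 = 8606

8606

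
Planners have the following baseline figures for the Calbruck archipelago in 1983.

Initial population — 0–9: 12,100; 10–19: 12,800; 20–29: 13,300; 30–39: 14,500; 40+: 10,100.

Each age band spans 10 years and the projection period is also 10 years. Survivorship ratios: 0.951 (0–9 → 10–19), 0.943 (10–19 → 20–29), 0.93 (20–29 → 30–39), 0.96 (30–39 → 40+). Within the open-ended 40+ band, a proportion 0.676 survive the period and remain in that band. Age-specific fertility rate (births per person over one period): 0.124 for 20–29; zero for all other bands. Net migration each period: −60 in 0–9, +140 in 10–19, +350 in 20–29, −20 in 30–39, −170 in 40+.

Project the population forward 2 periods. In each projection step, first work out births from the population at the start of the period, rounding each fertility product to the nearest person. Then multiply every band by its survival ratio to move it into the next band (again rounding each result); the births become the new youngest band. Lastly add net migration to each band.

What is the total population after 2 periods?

51591

Numbering the bands 1..5 from youngest to oldest:
Period 1.
Births: 13300 * 0.124 = 1649
Band 2: 12100 * 0.951 = 11507
Band 3: 12800 * 0.943 = 12070
Band 4: 13300 * 0.93 = 12369
Band 5: 14500 * 0.96 + 10100 * 0.676 = 13920 + 6828 = 20748
Net migration: Band 1 − 60 → 1589; Band 2 + 140 → 11647; Band 3 + 350 → 12420; Band 4 − 20 → 12349; Band 5 − 170 → 20578
Population now: 0–9=1589, 10–19=11647, 20–29=12420, 30–39=12349, 40+=20578
Period 2.
Births: 12420 * 0.124 = 1540
Band 2: 1589 * 0.951 = 1511
Band 3: 11647 * 0.943 = 10983
Band 4: 12420 * 0.93 = 11551
Band 5: 12349 * 0.96 + 20578 * 0.676 = 11855 + 13911 = 25766
Net migration: Band 1 − 60 → 1480; Band 2 + 140 → 1651; Band 3 + 350 → 11333; Band 4 − 20 → 11531; Band 5 − 170 → 25596
Population now: 0–9=1480, 10–19=1651, 20–29=11333, 30–39=11531, 40+=25596
Total after period 2: 1480 + 1651 + 11333 + 11531 + 25596 = 51591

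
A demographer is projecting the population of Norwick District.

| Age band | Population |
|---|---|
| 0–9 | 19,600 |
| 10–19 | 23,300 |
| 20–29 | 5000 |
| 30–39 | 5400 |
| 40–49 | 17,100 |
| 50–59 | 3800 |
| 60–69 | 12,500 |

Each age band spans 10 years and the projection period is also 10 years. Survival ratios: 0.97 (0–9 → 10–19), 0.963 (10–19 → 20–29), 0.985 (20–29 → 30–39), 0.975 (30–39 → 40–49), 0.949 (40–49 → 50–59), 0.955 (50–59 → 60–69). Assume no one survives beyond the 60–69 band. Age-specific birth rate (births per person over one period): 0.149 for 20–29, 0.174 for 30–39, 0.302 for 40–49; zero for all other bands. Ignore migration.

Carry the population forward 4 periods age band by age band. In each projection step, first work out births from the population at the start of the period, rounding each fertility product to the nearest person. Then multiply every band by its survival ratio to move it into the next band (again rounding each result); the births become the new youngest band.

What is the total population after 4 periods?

Call the bands 1 to 7, youngest first.
— Period 1 —
Births: 5000 * 0.149 = 745 ; 5400 * 0.174 = 940 ; 17100 * 0.302 = 5164 — total 6849
Band 2: 19600 * 0.97 = 19012
Band 3: 23300 * 0.963 = 22438
Band 4: 5000 * 0.985 = 4925
Band 5: 5400 * 0.975 = 5265
Band 6: 17100 * 0.949 = 16228
Band 7: 3800 * 0.955 = 3629
→ [6849, 19012, 22438, 4925, 5265, 16228, 3629]
— Period 2 —
Births: 22438 * 0.149 = 3343 ; 4925 * 0.174 = 857 ; 5265 * 0.302 = 1590 — total 5790
Band 2: 6849 * 0.97 = 6644
Band 3: 19012 * 0.963 = 18309
Band 4: 22438 * 0.985 = 22101
Band 5: 4925 * 0.975 = 4802
Band 6: 5265 * 0.949 = 4996
Band 7: 16228 * 0.955 = 15498
→ [5790, 6644, 18309, 22101, 4802, 4996, 15498]
— Period 3 —
Births: 18309 * 0.149 = 2728 ; 22101 * 0.174 = 3846 ; 4802 * 0.302 = 1450 — total 8024
Band 2: 5790 * 0.97 = 5616
Band 3: 6644 * 0.963 = 6398
Band 4: 18309 * 0.985 = 18034
Band 5: 22101 * 0.975 = 21548
Band 6: 4802 * 0.949 = 4557
Band 7: 4996 * 0.955 = 4771
→ [8024, 5616, 6398, 18034, 21548, 4557, 4771]
— Period 4 —
Births: 6398 * 0.149 = 953 ; 18034 * 0.174 = 3138 ; 21548 * 0.302 = 6507 — total 10598
Band 2: 8024 * 0.97 = 7783
Band 3: 5616 * 0.963 = 5408
Band 4: 6398 * 0.985 = 6302
Band 5: 18034 * 0.975 = 17583
Band 6: 21548 * 0.949 = 20449
Band 7: 4557 * 0.955 = 4352
→ [10598, 7783, 5408, 6302, 17583, 20449, 4352]
Total after period 4: 10598 + 7783 + 5408 + 6302 + 17583 + 20449 + 4352 = 72475

72475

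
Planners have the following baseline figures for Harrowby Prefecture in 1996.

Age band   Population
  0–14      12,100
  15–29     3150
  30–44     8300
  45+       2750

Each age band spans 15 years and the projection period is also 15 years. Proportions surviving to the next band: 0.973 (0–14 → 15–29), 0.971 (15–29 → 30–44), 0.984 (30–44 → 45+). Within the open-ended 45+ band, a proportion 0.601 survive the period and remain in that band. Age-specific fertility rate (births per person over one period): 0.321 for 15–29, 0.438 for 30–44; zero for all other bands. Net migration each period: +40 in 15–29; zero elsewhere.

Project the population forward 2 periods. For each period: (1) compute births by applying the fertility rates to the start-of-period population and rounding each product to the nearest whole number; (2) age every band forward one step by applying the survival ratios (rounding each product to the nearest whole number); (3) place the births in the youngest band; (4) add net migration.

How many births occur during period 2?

(Groups numbered youngest = 1 to oldest = 4.)
[period 1]
Births: 3150 × 0.321 = 1011 ; 8300 × 0.438 = 3635 → 4646
Group 2: 12100 × 0.973 = 11773
Group 3: 3150 × 0.971 = 3059
Group 4: 8300 × 0.984 + 2750 × 0.601 = 8167 + 1653 = 9820
Net migration: Group 2 + 40 → 11813
End of period: [4646, 11813, 3059, 9820]
[period 2]
Births: 11813 × 0.321 = 3792 ; 3059 × 0.438 = 1340 → 5132
Group 2: 4646 × 0.973 = 4521
Group 3: 11813 × 0.971 = 11470
Group 4: 3059 × 0.984 + 9820 × 0.601 = 3010 + 5902 = 8912
Net migration: Group 2 + 40 → 4561
End of period: [5132, 4561, 11470, 8912]

5132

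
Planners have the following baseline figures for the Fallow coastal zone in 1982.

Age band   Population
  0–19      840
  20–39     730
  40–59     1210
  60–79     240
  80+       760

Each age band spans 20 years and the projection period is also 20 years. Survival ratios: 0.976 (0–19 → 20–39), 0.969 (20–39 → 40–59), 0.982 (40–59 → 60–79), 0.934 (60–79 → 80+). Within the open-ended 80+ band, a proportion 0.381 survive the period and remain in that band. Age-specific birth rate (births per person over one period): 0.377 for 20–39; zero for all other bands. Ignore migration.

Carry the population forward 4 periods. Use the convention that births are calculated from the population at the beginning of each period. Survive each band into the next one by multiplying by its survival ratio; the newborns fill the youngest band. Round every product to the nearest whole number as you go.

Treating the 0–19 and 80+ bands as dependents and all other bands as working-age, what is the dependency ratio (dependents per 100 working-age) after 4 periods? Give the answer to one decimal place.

197.8

Call the groups 1 to 5, youngest first.
Period 1.
Births: 730 × 0.377 = 275
Group 2: 840 × 0.976 = 820
Group 3: 730 × 0.969 = 707
Group 4: 1210 × 0.982 = 1188
Group 5: 240 × 0.934 + 760 × 0.381 = 224 + 290 = 514
Giving 275 / 820 / 707 / 1188 / 514.
Period 2.
Births: 820 × 0.377 = 309
Group 2: 275 × 0.976 = 268
Group 3: 820 × 0.969 = 795
Group 4: 707 × 0.982 = 694
Group 5: 1188 × 0.934 + 514 × 0.381 = 1110 + 196 = 1306
Giving 309 / 268 / 795 / 694 / 1306.
Period 3.
Births: 268 × 0.377 = 101
Group 2: 309 × 0.976 = 302
Group 3: 268 × 0.969 = 260
Group 4: 795 × 0.982 = 781
Group 5: 694 × 0.934 + 1306 × 0.381 = 648 + 498 = 1146
Giving 101 / 302 / 260 / 781 / 1146.
Period 4.
Births: 302 × 0.377 = 114
Group 2: 101 × 0.976 = 99
Group 3: 302 × 0.969 = 293
Group 4: 260 × 0.982 = 255
Group 5: 781 × 0.934 + 1146 × 0.381 = 729 + 437 = 1166
Giving 114 / 99 / 293 / 255 / 1166.
Dependents (band 0–19 + band 80+) = 114 + 1166 = 1280; working-age = 647; ratio = 1280/647 × 100 = 197.8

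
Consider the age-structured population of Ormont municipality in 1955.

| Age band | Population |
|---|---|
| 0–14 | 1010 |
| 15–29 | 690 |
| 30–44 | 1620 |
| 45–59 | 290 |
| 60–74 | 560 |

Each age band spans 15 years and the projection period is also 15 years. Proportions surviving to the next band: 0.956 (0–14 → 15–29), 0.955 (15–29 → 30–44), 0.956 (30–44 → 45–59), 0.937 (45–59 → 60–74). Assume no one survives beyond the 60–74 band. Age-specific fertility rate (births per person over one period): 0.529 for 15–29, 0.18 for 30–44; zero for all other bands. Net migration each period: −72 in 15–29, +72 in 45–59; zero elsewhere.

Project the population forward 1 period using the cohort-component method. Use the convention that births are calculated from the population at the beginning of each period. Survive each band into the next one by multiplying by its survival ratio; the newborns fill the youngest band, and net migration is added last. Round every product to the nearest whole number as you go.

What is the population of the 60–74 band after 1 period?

272

— Period 1 —
Births: 690 × 0.529 = 365 ; 1620 × 0.18 = 292 ⇒ total 657
15–29: 1010 × 0.956 = 966
30–44: 690 × 0.955 = 659
45–59: 1620 × 0.956 = 1549
60–74: 290 × 0.937 = 272
Net migration: 15–29 − 72 → 894; 45–59 + 72 → 1621
→ [657, 894, 659, 1621, 272]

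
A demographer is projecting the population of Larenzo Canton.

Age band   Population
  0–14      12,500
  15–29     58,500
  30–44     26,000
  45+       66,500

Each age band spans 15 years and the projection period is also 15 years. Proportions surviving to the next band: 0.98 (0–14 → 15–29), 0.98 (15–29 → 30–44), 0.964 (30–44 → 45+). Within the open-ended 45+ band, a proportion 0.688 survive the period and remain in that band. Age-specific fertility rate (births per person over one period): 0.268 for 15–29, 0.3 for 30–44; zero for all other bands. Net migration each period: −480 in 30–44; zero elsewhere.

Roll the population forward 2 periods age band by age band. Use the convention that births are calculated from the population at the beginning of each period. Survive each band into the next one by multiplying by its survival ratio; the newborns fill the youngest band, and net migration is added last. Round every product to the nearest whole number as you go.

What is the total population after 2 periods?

Numbering the groups 1..4 from youngest to oldest:
— Period 1 —
Births: 58500 * 0.268 = 15678, 26000 * 0.3 = 7800 — total 23478
Group 2: 12500 * 0.98 = 12250
Group 3: 58500 * 0.98 = 57330
Group 4: 26000 * 0.964 + 66500 * 0.688 = 25064 + 45752 = 70816
Net migration: Group 3 − 480 → 56850
→ [23478, 12250, 56850, 70816]
— Period 2 —
Births: 12250 * 0.268 = 3283, 56850 * 0.3 = 17055 — total 20338
Group 2: 23478 * 0.98 = 23008
Group 3: 12250 * 0.98 = 12005
Group 4: 56850 * 0.964 + 70816 * 0.688 = 54803 + 48721 = 103524
Net migration: Group 3 − 480 → 11525
→ [20338, 23008, 11525, 103524]
Total after period 2: 20338 + 23008 + 11525 + 103524 = 158395

158395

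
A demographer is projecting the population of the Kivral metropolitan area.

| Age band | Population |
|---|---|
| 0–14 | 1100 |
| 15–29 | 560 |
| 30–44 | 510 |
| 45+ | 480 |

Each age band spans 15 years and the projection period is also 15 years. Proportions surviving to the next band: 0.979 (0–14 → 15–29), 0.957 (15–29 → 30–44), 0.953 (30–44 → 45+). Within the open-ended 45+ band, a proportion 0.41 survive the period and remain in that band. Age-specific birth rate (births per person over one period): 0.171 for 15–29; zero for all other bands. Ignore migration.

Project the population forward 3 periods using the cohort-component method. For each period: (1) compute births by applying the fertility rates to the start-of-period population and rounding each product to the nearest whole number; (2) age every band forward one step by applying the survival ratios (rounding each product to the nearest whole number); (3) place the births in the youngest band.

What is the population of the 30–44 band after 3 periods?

Numbering the bands 1..4 from youngest to oldest:
Period 1:
Births: 560 × 0.171 = 96
Band 2: 1100 × 0.979 = 1077
Band 3: 560 × 0.957 = 536
Band 4: 510 × 0.953 + 480 × 0.41 = 486 + 197 = 683
Giving 96 / 1077 / 536 / 683.
Period 2:
Births: 1077 × 0.171 = 184
Band 2: 96 × 0.979 = 94
Band 3: 1077 × 0.957 = 1031
Band 4: 536 × 0.953 + 683 × 0.41 = 511 + 280 = 791
Giving 184 / 94 / 1031 / 791.
Period 3:
Births: 94 × 0.171 = 16
Band 2: 184 × 0.979 = 180
Band 3: 94 × 0.957 = 90
Band 4: 1031 × 0.953 + 791 × 0.41 = 983 + 324 = 1307
Giving 16 / 180 / 90 / 1307.

90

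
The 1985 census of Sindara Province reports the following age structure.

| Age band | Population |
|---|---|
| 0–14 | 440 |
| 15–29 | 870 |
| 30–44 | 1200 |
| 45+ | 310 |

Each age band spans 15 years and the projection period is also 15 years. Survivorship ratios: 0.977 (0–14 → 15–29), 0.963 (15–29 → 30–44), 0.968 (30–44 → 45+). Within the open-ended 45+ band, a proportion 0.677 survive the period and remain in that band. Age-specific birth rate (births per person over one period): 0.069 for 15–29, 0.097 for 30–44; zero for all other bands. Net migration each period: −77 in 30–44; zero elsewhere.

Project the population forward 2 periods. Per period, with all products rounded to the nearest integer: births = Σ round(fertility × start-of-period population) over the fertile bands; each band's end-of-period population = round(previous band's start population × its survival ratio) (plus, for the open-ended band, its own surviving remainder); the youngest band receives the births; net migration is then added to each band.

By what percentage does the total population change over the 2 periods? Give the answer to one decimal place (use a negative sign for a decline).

[period 1]
Births: 870 * 0.069 = 60 ; 1200 * 0.097 = 116 — total 176
15–29: 440 * 0.977 = 430
30–44: 870 * 0.963 = 838
45+: 1200 * 0.968 + 310 * 0.677 = 1162 + 210 = 1372
Net migration: 30–44 − 77 → 761
End of period: [176, 430, 761, 1372]
[period 2]
Births: 430 * 0.069 = 30 ; 761 * 0.097 = 74 — total 104
15–29: 176 * 0.977 = 172
30–44: 430 * 0.963 = 414
45+: 761 * 0.968 + 1372 * 0.677 = 737 + 929 = 1666
Net migration: 30–44 − 77 → 337
End of period: [104, 172, 337, 1666]
Total: 2820 → 2279; change = -541; percentage change = -19.2%

-19.2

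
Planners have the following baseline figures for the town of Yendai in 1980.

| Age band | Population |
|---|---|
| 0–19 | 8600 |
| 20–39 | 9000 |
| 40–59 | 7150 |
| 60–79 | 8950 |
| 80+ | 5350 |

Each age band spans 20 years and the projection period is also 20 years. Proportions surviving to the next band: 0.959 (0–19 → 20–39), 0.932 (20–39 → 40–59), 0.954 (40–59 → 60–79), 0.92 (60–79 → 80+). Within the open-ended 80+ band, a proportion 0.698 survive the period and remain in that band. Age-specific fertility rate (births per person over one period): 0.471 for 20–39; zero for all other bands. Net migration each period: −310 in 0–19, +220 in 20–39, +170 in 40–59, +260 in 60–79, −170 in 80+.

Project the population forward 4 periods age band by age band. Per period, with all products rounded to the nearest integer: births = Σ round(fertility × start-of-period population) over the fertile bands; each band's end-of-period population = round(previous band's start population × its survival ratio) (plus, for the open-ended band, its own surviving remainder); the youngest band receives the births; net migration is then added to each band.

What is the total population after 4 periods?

Let group 1 be 0–19 through group 5 = 80+.
Period 1:
Births: 9000 * 0.471 = 4239
Group 2: 8600 * 0.959 = 8247
Group 3: 9000 * 0.932 = 8388
Group 4: 7150 * 0.954 = 6821
Group 5: 8950 * 0.92 + 5350 * 0.698 = 8234 + 3734 = 11968
Net migration: Group 1 − 310 → 3929; Group 2 + 220 → 8467; Group 3 + 170 → 8558; Group 4 + 260 → 7081; Group 5 − 170 → 11798
Giving 3929 / 8467 / 8558 / 7081 / 11798.
Period 2:
Births: 8467 * 0.471 = 3988
Group 2: 3929 * 0.959 = 3768
Group 3: 8467 * 0.932 = 7891
Group 4: 8558 * 0.954 = 8164
Group 5: 7081 * 0.92 + 11798 * 0.698 = 6515 + 8235 = 14750
Net migration: Group 1 − 310 → 3678; Group 2 + 220 → 3988; Group 3 + 170 → 8061; Group 4 + 260 → 8424; Group 5 − 170 → 14580
Giving 3678 / 3988 / 8061 / 8424 / 14580.
Period 3:
Births: 3988 * 0.471 = 1878
Group 2: 3678 * 0.959 = 3527
Group 3: 3988 * 0.932 = 3717
Group 4: 8061 * 0.954 = 7690
Group 5: 8424 * 0.92 + 14580 * 0.698 = 7750 + 10177 = 17927
Net migration: Group 1 − 310 → 1568; Group 2 + 220 → 3747; Group 3 + 170 → 3887; Group 4 + 260 → 7950; Group 5 − 170 → 17757
Giving 1568 / 3747 / 3887 / 7950 / 17757.
Period 4:
Births: 3747 * 0.471 = 1765
Group 2: 1568 * 0.959 = 1504
Group 3: 3747 * 0.932 = 3492
Group 4: 3887 * 0.954 = 3708
Group 5: 7950 * 0.92 + 17757 * 0.698 = 7314 + 12394 = 19708
Net migration: Group 1 − 310 → 1455; Group 2 + 220 → 1724; Group 3 + 170 → 3662; Group 4 + 260 → 3968; Group 5 − 170 → 19538
Giving 1455 / 1724 / 3662 / 3968 / 19538.
Total after period 4: 1455 + 1724 + 3662 + 3968 + 19538 = 30347

30347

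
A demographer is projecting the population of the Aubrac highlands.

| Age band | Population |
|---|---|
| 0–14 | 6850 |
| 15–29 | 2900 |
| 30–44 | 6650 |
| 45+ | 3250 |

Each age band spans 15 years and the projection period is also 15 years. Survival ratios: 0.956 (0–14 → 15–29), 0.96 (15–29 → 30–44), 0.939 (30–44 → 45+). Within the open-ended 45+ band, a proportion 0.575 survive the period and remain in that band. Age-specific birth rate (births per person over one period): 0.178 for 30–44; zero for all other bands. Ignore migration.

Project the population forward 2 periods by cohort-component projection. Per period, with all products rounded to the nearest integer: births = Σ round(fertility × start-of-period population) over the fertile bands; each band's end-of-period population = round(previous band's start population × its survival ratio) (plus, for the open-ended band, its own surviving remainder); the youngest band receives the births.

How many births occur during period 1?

1184

After projecting period 1:
Births: 6650 × 0.178 = 1184
15–29: 6850 × 0.956 = 6549
30–44: 2900 × 0.96 = 2784
45+: 6650 × 0.939 + 3250 × 0.575 = 6244 + 1869 = 8113
End of period: [1184, 6549, 2784, 8113]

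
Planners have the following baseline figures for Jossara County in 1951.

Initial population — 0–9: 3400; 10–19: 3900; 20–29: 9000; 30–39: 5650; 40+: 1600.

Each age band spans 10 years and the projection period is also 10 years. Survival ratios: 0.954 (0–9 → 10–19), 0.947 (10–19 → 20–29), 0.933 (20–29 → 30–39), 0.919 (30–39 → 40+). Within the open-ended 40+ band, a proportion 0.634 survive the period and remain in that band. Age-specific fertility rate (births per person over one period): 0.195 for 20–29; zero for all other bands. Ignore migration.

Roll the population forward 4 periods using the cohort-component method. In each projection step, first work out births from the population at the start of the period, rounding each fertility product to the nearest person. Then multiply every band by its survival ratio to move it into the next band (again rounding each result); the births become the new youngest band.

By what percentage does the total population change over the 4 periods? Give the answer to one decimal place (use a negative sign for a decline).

-47.6

Call the groups 1 to 5, youngest first.
[period 1]
Births: 9000 × 0.195 = 1755
Group 2: 3400 × 0.954 = 3244
Group 3: 3900 × 0.947 = 3693
Group 4: 9000 × 0.933 = 8397
Group 5: 5650 × 0.919 + 1600 × 0.634 = 5192 + 1014 = 6206
→ [1755, 3244, 3693, 8397, 6206]
[period 2]
Births: 3693 × 0.195 = 720
Group 2: 1755 × 0.954 = 1674
Group 3: 3244 × 0.947 = 3072
Group 4: 3693 × 0.933 = 3446
Group 5: 8397 × 0.919 + 6206 × 0.634 = 7717 + 3935 = 11652
→ [720, 1674, 3072, 3446, 11652]
[period 3]
Births: 3072 × 0.195 = 599
Group 2: 720 × 0.954 = 687
Group 3: 1674 × 0.947 = 1585
Group 4: 3072 × 0.933 = 2866
Group 5: 3446 × 0.919 + 11652 × 0.634 = 3167 + 7387 = 10554
→ [599, 687, 1585, 2866, 10554]
[period 4]
Births: 1585 × 0.195 = 309
Group 2: 599 × 0.954 = 571
Group 3: 687 × 0.947 = 651
Group 4: 1585 × 0.933 = 1479
Group 5: 2866 × 0.919 + 10554 × 0.634 = 2634 + 6691 = 9325
→ [309, 571, 651, 1479, 9325]
Total: 23550 → 12335; change = -11215; percentage change = -47.6%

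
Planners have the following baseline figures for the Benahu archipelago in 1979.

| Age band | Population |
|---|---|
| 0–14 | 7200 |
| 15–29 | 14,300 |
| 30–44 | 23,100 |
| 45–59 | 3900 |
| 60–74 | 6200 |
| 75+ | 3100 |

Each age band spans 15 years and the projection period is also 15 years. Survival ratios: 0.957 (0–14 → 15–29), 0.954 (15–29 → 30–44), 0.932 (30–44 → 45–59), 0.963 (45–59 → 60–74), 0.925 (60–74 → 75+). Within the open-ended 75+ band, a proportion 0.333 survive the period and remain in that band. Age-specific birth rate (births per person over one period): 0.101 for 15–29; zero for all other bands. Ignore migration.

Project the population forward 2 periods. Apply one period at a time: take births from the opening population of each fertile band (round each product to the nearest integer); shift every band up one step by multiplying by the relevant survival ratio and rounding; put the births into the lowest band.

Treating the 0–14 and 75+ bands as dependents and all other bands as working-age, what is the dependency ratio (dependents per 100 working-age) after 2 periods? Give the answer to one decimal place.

— Period 1 —
Births: 14300 × 0.101 = 1444
15–29: 7200 × 0.957 = 6890
30–44: 14300 × 0.954 = 13642
45–59: 23100 × 0.932 = 21529
60–74: 3900 × 0.963 = 3756
75+: 6200 × 0.925 + 3100 × 0.333 = 5735 + 1032 = 6767
Population now: 0–14=1444, 15–29=6890, 30–44=13642, 45–59=21529, 60–74=3756, 75+=6767
— Period 2 —
Births: 6890 × 0.101 = 696
15–29: 1444 × 0.957 = 1382
30–44: 6890 × 0.954 = 6573
45–59: 13642 × 0.932 = 12714
60–74: 21529 × 0.963 = 20732
75+: 3756 × 0.925 + 6767 × 0.333 = 3474 + 2253 = 5727
Population now: 0–14=696, 15–29=1382, 30–44=6573, 45–59=12714, 60–74=20732, 75+=5727
Dependents (band 0–14 + band 75+) = 696 + 5727 = 6423; working-age = 41401; ratio = 6423/41401 × 100 = 15.5

15.5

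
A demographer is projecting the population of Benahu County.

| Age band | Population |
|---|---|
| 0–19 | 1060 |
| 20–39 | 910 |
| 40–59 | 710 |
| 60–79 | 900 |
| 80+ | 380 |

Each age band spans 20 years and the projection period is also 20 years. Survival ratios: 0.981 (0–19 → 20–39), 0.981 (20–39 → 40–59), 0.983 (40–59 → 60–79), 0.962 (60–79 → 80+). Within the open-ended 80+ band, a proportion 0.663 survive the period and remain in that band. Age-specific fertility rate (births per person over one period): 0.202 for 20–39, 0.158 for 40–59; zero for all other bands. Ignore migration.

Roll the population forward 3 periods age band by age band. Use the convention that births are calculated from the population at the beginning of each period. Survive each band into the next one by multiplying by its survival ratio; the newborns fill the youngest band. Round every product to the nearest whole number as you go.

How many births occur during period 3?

220

Numbering the groups 1..5 from youngest to oldest:
After projecting period 1:
Births: 910 * 0.202 = 184, 710 * 0.158 = 112 → 296
Group 2: 1060 * 0.981 = 1040
Group 3: 910 * 0.981 = 893
Group 4: 710 * 0.983 = 698
Group 5: 900 * 0.962 + 380 * 0.663 = 866 + 252 = 1118
Giving 296 / 1040 / 893 / 698 / 1118.
After projecting period 2:
Births: 1040 * 0.202 = 210, 893 * 0.158 = 141 → 351
Group 2: 296 * 0.981 = 290
Group 3: 1040 * 0.981 = 1020
Group 4: 893 * 0.983 = 878
Group 5: 698 * 0.962 + 1118 * 0.663 = 671 + 741 = 1412
Giving 351 / 290 / 1020 / 878 / 1412.
After projecting period 3:
Births: 290 * 0.202 = 59, 1020 * 0.158 = 161 → 220
Group 2: 351 * 0.981 = 344
Group 3: 290 * 0.981 = 284
Group 4: 1020 * 0.983 = 1003
Group 5: 878 * 0.962 + 1412 * 0.663 = 845 + 936 = 1781
Giving 220 / 344 / 284 / 1003 / 1781.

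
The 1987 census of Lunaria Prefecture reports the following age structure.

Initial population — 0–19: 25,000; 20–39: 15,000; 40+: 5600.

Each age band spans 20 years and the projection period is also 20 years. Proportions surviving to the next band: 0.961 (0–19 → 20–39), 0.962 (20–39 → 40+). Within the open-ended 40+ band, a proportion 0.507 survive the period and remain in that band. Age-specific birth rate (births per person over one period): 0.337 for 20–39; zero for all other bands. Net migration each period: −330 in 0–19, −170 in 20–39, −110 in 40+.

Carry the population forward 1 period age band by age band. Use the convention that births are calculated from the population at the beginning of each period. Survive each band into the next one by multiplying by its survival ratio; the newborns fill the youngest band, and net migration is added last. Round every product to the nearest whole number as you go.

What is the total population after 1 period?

After projecting period 1:
Births: 15000 × 0.337 = 5055
20–39: 25000 × 0.961 = 24025
40+: 15000 × 0.962 + 5600 × 0.507 = 14430 + 2839 = 17269
Net migration: 0–19 − 330 → 4725; 20–39 − 170 → 23855; 40+ − 110 → 17159
Population now: 0–19=4725, 20–39=23855, 40+=17159
Total after period 1: 4725 + 23855 + 17159 = 45739

45739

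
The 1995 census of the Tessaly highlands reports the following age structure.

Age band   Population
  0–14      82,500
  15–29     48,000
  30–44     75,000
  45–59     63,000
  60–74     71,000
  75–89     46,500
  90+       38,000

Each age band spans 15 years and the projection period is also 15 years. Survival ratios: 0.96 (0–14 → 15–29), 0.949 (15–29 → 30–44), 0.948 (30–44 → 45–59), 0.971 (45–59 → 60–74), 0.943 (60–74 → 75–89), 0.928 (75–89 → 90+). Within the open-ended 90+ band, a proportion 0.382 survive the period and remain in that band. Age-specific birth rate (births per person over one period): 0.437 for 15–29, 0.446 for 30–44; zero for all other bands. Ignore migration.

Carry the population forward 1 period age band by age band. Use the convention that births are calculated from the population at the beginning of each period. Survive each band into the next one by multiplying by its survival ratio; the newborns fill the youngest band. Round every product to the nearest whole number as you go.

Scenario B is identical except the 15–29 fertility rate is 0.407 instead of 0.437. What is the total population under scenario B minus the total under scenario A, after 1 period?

-1440

[period 1]
Births: 48000 × 0.437 = 20976  |  75000 × 0.446 = 33450 ⇒ total 54426
15–29: 82500 × 0.96 = 79200
30–44: 48000 × 0.949 = 45552
45–59: 75000 × 0.948 = 71100
60–74: 63000 × 0.971 = 61173
75–89: 71000 × 0.943 = 66953
90+: 46500 × 0.928 + 38000 × 0.382 = 43152 + 14516 = 57668
→ [54426, 79200, 45552, 71100, 61173, 66953, 57668]
Scenario A total after 1 period: 436072
Scenario B projection —
[period 1]
Births: 48000 × 0.407 = 19536  |  75000 × 0.446 = 33450 ⇒ total 52986
15–29: 82500 × 0.96 = 79200
30–44: 48000 × 0.949 = 45552
45–59: 75000 × 0.948 = 71100
60–74: 63000 × 0.971 = 61173
75–89: 71000 × 0.943 = 66953
90+: 46500 × 0.928 + 38000 × 0.382 = 43152 + 14516 = 57668
→ [52986, 79200, 45552, 71100, 61173, 66953, 57668]
Scenario B total after 1 period: 434632
Difference B − A = 434632 − 436072 = -1440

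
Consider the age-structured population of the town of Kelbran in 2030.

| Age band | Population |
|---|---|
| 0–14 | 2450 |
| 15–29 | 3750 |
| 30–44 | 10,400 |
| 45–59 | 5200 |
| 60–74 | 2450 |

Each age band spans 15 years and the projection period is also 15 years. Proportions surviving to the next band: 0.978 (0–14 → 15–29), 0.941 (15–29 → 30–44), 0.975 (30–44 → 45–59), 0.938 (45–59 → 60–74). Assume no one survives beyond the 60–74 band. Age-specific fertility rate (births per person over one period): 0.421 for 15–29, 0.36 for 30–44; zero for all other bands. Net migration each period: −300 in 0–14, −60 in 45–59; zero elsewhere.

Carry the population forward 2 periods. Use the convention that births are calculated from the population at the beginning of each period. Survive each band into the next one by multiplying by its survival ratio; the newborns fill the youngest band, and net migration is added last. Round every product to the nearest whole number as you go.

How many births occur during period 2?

2279

Let group 1 be 0–14 through group 5 = 60–74.
[period 1]
Births: 3750 × 0.421 = 1579  |  10400 × 0.36 = 3744 — total 5323
Group 2: 2450 × 0.978 = 2396
Group 3: 3750 × 0.941 = 3529
Group 4: 10400 × 0.975 = 10140
Group 5: 5200 × 0.938 = 4878
Net migration: Group 1 − 300 → 5023; Group 4 − 60 → 10080
Giving 5023 / 2396 / 3529 / 10080 / 4878.
[period 2]
Births: 2396 × 0.421 = 1009  |  3529 × 0.36 = 1270 — total 2279
Group 2: 5023 × 0.978 = 4912
Group 3: 2396 × 0.941 = 2255
Group 4: 3529 × 0.975 = 3441
Group 5: 10080 × 0.938 = 9455
Net migration: Group 1 − 300 → 1979; Group 4 − 60 → 3381
Giving 1979 / 4912 / 2255 / 3381 / 9455.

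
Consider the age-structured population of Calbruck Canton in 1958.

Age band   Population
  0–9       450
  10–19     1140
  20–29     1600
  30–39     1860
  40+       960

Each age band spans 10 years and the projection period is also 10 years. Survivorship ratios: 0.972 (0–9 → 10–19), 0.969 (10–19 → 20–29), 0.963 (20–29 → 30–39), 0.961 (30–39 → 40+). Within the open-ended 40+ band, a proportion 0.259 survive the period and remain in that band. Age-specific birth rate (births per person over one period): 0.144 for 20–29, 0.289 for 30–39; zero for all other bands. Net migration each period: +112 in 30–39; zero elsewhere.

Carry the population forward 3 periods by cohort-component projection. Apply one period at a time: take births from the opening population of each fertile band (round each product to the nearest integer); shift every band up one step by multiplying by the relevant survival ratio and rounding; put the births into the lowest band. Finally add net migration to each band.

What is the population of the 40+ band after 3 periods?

Numbering the bands 1..5 from youngest to oldest:
Period 1:
Births: 1600 × 0.144 = 230  |  1860 × 0.289 = 538 → total 768
Band 2: 450 × 0.972 = 437
Band 3: 1140 × 0.969 = 1105
Band 4: 1600 × 0.963 = 1541
Band 5: 1860 × 0.961 + 960 × 0.259 = 1787 + 249 = 2036
Net migration: Band 4 + 112 → 1653
Giving 768 / 437 / 1105 / 1653 / 2036.
Period 2:
Births: 1105 × 0.144 = 159  |  1653 × 0.289 = 478 → total 637
Band 2: 768 × 0.972 = 746
Band 3: 437 × 0.969 = 423
Band 4: 1105 × 0.963 = 1064
Band 5: 1653 × 0.961 + 2036 × 0.259 = 1589 + 527 = 2116
Net migration: Band 4 + 112 → 1176
Giving 637 / 746 / 423 / 1176 / 2116.
Period 3:
Births: 423 × 0.144 = 61  |  1176 × 0.289 = 340 → total 401
Band 2: 637 × 0.972 = 619
Band 3: 746 × 0.969 = 723
Band 4: 423 × 0.963 = 407
Band 5: 1176 × 0.961 + 2116 × 0.259 = 1130 + 548 = 1678
Net migration: Band 4 + 112 → 519
Giving 401 / 619 / 723 / 519 / 1678.

1678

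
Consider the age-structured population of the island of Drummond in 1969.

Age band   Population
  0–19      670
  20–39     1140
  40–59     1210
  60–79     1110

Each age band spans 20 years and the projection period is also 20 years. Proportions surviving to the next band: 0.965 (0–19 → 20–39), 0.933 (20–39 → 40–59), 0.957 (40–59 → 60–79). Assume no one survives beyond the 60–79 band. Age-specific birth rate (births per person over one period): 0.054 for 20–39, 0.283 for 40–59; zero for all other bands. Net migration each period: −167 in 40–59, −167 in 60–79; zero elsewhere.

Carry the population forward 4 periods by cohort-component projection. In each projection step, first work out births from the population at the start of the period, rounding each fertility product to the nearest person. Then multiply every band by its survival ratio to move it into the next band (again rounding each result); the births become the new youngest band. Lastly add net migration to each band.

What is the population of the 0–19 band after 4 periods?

71

[period 1]
Births: 1140 × 0.054 = 62, 1210 × 0.283 = 342 ⇒ total 404
20–39: 670 × 0.965 = 647
40–59: 1140 × 0.933 = 1064
60–79: 1210 × 0.957 = 1158
Net migration: 40–59 − 167 → 897; 60–79 − 167 → 991
Population now: 0–19=404, 20–39=647, 40–59=897, 60–79=991
[period 2]
Births: 647 × 0.054 = 35, 897 × 0.283 = 254 ⇒ total 289
20–39: 404 × 0.965 = 390
40–59: 647 × 0.933 = 604
60–79: 897 × 0.957 = 858
Net migration: 40–59 − 167 → 437; 60–79 − 167 → 691
Population now: 0–19=289, 20–39=390, 40–59=437, 60–79=691
[period 3]
Births: 390 × 0.054 = 21, 437 × 0.283 = 124 ⇒ total 145
20–39: 289 × 0.965 = 279
40–59: 390 × 0.933 = 364
60–79: 437 × 0.957 = 418
Net migration: 40–59 − 167 → 197; 60–79 − 167 → 251
Population now: 0–19=145, 20–39=279, 40–59=197, 60–79=251
[period 4]
Births: 279 × 0.054 = 15, 197 × 0.283 = 56 ⇒ total 71
20–39: 145 × 0.965 = 140
40–59: 279 × 0.933 = 260
60–79: 197 × 0.957 = 189
Net migration: 40–59 − 167 → 93; 60–79 − 167 → 22
Population now: 0–19=71, 20–39=140, 40–59=93, 60–79=22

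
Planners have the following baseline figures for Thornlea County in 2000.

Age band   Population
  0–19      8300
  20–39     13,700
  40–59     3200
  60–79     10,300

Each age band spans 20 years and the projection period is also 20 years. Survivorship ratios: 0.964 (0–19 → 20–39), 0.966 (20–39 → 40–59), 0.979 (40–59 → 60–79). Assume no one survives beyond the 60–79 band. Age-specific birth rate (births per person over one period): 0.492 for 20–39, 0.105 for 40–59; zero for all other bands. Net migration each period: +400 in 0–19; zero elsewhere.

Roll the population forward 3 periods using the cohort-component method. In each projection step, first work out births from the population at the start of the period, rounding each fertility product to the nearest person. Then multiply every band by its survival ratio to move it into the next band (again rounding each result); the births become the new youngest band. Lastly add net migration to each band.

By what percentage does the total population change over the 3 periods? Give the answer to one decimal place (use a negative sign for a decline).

-30.1

Numbering the bands 1..4 from youngest to oldest:
Period 1:
Births: 13700 × 0.492 = 6740 ; 3200 × 0.105 = 336 — total 7076
Band 2: 8300 × 0.964 = 8001
Band 3: 13700 × 0.966 = 13234
Band 4: 3200 × 0.979 = 3133
Net migration: Band 1 + 400 → 7476
→ [7476, 8001, 13234, 3133]
Period 2:
Births: 8001 × 0.492 = 3936 ; 13234 × 0.105 = 1390 — total 5326
Band 2: 7476 × 0.964 = 7207
Band 3: 8001 × 0.966 = 7729
Band 4: 13234 × 0.979 = 12956
Net migration: Band 1 + 400 → 5726
→ [5726, 7207, 7729, 12956]
Period 3:
Births: 7207 × 0.492 = 3546 ; 7729 × 0.105 = 812 — total 4358
Band 2: 5726 × 0.964 = 5520
Band 3: 7207 × 0.966 = 6962
Band 4: 7729 × 0.979 = 7567
Net migration: Band 1 + 400 → 4758
→ [4758, 5520, 6962, 7567]
Total: 35500 → 24807; change = -10693; percentage change = -30.1%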